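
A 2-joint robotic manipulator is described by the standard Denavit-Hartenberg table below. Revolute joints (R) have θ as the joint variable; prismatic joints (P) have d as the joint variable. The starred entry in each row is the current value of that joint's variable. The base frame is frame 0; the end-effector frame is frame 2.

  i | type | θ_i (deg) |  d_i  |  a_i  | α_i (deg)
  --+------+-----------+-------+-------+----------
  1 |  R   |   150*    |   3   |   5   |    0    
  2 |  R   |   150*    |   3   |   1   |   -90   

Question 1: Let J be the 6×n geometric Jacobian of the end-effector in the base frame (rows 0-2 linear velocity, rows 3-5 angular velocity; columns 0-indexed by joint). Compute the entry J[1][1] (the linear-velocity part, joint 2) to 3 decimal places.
axis z_1 = (0.0000,0.0000,1.0000); lever o_n−o_1 = (0.5000,-0.8660,3.0000)
cross product → J_v[:, 1] = (0.8660,0.5000,-0.0000)
J_ω[:, 1] = z_1
entry J[1][1] = 0.5000

0.500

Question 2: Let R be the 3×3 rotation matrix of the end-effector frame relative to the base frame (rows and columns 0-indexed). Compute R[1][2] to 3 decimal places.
End-effector z-axis (col 2 of R) = (0.8660,0.5000,0.0000)
R[1][2] = 0.5000

0.500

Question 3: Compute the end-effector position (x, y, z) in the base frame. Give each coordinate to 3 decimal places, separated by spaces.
after link 1: o_1 = (-4.3301, 2.5000, 3.0000)
after link 2: o_2 = (-3.8301, 1.6340, 6.0000)

-3.830 1.634 6.000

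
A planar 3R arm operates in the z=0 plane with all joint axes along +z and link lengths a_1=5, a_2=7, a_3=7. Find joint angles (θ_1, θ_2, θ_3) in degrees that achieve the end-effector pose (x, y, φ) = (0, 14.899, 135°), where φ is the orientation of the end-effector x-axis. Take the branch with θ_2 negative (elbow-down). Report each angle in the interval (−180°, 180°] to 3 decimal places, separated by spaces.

90.006 -45.011 90.006

wrist centre = target − a_3·(cos φ, sin φ) = (4.9497, 9.9493)
cos θ_2 = (123.4876−5²−7²)/(2·5·7) = 0.7070; θ_2 = -45.0114° (elbow-down)
β = atan2(9.9493,4.9497) = 63.5497°; ψ = atan2(-4.9507,9.9488) = -26.4560°
θ_1 = β − ψ = 90.0057°
θ_3 = φ − θ_1 − θ_2 = 90.0057° (wrapped to (-180°,180°])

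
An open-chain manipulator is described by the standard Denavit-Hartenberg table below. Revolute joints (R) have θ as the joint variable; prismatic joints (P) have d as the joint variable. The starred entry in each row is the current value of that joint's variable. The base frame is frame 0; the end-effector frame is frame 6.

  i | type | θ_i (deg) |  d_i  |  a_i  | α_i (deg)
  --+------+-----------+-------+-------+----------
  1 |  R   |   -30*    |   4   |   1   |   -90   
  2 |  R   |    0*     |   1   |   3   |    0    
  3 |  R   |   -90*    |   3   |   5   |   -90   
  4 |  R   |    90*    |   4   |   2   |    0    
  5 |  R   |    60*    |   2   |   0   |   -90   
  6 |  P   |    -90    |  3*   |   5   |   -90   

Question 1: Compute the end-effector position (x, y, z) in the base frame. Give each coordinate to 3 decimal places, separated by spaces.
after link 1: o_1 = (0.8660, -0.5000, 4.0000)
after link 2: o_2 = (3.9641, -1.1340, 4.0000)
after link 3: o_3 = (5.4641, 1.4641, 9.0000)
after link 4: o_4 = (7.9282, -2.2679, 9.0000)
after link 5: o_5 = (9.6603, -3.2679, 9.0000)
after link 6: o_6 = (15.2894, -3.5179, 7.5000)

15.289 -3.518 7.500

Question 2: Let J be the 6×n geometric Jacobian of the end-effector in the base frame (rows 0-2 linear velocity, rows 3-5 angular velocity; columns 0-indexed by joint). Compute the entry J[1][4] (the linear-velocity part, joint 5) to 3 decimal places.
1.299

axis z_4 = (0.8660,-0.5000,-0.0000); lever o_n−o_4 = (7.3612,-1.2500,-1.5000)
cross product → J_v[:, 4] = (0.7500,1.2990,2.5981)
J_ω[:, 4] = z_4
entry J[1][4] = 1.2990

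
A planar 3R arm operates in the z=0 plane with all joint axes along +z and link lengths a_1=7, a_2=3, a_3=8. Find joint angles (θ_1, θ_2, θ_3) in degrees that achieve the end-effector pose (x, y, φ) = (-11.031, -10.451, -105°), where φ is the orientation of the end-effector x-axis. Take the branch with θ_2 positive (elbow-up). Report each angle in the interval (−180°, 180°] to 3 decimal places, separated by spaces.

wrist centre = target − a_3·(cos φ, sin φ) = (-8.9604, -2.7236)
cos θ_2 = (87.7076−7²−3²)/(2·7·3) = 0.7073; θ_2 = 44.9824° (elbow-up)
β = atan2(-2.7236,-8.9604) = -163.0930°; ψ = atan2(2.1207,9.1220) = 13.0876°
θ_1 = β − ψ = -176.1806°
θ_3 = φ − θ_1 − θ_2 = 26.1981° (wrapped to (-180°,180°])

-176.181 44.982 26.198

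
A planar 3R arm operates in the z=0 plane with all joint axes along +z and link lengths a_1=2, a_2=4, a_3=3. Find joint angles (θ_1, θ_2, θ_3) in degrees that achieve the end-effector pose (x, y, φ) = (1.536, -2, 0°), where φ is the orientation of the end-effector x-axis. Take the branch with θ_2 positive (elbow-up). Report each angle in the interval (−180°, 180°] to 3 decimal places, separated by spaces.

wrist centre = target − a_3·(cos φ, sin φ) = (-1.4640, -2.0000)
cos θ_2 = (6.1433−2²−4²)/(2·2·4) = -0.8660; θ_2 = 150.0021° (elbow-up)
β = atan2(-2.0000,-1.4640) = -126.2041°; ψ = atan2(1.9999,-1.4642) = 126.2092°
θ_1 = β − ψ = -252.4133°
θ_3 = φ − θ_1 − θ_2 = 102.4112° (wrapped to (-180°,180°])

107.587 150.002 102.411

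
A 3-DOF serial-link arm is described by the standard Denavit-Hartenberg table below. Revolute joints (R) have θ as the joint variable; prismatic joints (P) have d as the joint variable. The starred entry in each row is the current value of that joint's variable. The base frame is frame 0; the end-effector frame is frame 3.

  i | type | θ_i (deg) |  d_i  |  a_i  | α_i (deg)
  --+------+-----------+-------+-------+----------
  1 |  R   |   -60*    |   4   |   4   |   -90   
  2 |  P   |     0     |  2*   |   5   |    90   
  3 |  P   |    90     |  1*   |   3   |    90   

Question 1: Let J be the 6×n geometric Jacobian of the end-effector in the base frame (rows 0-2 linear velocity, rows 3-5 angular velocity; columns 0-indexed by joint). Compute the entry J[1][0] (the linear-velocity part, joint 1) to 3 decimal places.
8.830

axis z_0 = ẑ; lever o_n−o_0 = (8.8301,-5.2942,5.0000)
cross product → J_v[:, 0] = (5.2942,8.8301,-0.0000)
J_ω[:, 0] = z_0
entry J[1][0] = 8.8301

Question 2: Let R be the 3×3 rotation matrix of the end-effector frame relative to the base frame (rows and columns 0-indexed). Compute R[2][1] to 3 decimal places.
End-effector y-axis (col 1 of R) = (-0.0000,0.0000,1.0000)
R[2][1] = 1.0000

1.000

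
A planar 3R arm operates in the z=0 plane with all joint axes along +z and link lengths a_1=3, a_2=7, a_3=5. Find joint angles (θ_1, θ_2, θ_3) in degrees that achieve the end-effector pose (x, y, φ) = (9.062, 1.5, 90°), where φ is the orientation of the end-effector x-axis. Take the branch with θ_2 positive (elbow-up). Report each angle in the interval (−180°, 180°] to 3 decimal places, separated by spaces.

-42.242 30.009 102.233

wrist centre = target − a_3·(cos φ, sin φ) = (9.0620, -3.5000)
cos θ_2 = (94.3698−3²−7²)/(2·3·7) = 0.8659; θ_2 = 30.0088° (elbow-up)
β = atan2(-3.5000,9.0620) = -21.1180°; ψ = atan2(3.5009,9.0616) = 21.1238°
θ_1 = β − ψ = -42.2418°
θ_3 = φ − θ_1 − θ_2 = 102.2330° (wrapped to (-180°,180°])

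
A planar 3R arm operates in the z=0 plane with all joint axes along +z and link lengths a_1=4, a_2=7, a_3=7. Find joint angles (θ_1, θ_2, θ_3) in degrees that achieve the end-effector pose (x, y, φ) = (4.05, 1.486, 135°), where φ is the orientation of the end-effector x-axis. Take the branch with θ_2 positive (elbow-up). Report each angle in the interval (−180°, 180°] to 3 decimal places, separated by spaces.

-60.004 60.008 134.996

wrist centre = target − a_3·(cos φ, sin φ) = (8.9997, -3.4637)
cos θ_2 = (92.9930−4²−7²)/(2·4·7) = 0.4999; θ_2 = 60.0083° (elbow-up)
β = atan2(-3.4637,8.9997) = -21.0503°; ψ = atan2(6.0627,7.4991) = 38.9539°
θ_1 = β − ψ = -60.0042°
θ_3 = φ − θ_1 − θ_2 = 134.9959° (wrapped to (-180°,180°])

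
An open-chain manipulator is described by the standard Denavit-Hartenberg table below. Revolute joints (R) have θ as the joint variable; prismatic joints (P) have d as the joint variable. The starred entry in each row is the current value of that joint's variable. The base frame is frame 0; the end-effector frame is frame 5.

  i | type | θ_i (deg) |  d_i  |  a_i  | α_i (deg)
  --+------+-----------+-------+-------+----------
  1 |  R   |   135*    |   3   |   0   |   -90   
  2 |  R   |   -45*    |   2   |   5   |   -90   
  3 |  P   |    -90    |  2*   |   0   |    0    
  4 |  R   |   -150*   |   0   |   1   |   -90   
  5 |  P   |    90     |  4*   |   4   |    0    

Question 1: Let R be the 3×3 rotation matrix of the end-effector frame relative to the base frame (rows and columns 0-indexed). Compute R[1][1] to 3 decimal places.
-0.362

End-effector y-axis (col 1 of R) = (-0.8624,-0.3624,0.3536)
R[1][1] = -0.3624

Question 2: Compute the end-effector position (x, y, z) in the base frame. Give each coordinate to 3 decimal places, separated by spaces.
-1.734 -2.698 5.147

after link 1: o_1 = (0.0000, 0.0000, 3.0000)
after link 2: o_2 = (-3.9142, 1.0858, 6.5355)
after link 3: o_3 = (-4.9142, 2.0858, 5.1213)
after link 4: o_4 = (-4.0518, 2.4482, 4.7678)
after link 5: o_5 = (-1.7340, -2.6981, 5.1467)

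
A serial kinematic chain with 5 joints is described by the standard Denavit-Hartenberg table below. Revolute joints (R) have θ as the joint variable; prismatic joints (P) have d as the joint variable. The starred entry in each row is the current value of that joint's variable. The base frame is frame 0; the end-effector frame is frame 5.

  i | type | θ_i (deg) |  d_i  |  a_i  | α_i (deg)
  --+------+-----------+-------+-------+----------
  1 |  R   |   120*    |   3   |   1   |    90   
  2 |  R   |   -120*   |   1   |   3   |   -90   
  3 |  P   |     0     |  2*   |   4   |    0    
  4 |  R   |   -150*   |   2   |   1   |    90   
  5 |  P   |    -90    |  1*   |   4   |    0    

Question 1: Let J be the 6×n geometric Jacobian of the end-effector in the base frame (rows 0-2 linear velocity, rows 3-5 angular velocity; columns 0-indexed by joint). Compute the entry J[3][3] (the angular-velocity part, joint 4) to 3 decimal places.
axis z_3 = (-0.4330,0.7500,-0.5000); lever o_n−o_3 = (0.2075,-1.0915,2.1830)
cross product → J_v[:, 3] = (1.0915,0.8415,0.3170)
J_ω[:, 3] = z_3
entry J[3][3] = -0.4330

-0.433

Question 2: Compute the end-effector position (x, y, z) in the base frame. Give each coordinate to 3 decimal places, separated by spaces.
after link 1: o_1 = (-0.5000, 0.8660, 3.0000)
after link 2: o_2 = (1.1160, 0.0670, 0.4019)
after link 3: o_3 = (1.2500, -0.1651, -4.0622)
after link 4: o_4 = (0.6005, 1.9599, -4.3122)
after link 5: o_5 = (1.4575, -1.2566, -1.8792)

1.458 -1.257 -1.879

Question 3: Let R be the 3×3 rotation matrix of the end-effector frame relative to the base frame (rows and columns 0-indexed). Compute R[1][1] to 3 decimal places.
End-effector y-axis (col 1 of R) = (0.2165,0.6250,0.7500)
R[1][1] = 0.6250

0.625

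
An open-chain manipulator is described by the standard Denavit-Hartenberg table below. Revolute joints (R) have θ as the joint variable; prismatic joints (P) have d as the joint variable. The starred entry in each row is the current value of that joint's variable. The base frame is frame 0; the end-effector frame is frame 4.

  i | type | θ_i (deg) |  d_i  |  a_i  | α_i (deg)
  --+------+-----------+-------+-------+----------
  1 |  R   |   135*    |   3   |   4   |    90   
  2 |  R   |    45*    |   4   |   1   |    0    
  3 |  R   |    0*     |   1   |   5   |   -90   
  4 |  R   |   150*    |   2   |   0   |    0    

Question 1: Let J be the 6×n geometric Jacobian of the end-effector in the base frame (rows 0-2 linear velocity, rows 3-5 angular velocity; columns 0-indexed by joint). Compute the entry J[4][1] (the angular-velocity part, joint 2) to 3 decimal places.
0.707

axis z_1 = (0.7071,0.7071,0.0000); lever o_n−o_1 = (1.5355,5.5355,5.6569)
cross product → J_v[:, 1] = (4.0000,-4.0000,2.8284)
J_ω[:, 1] = z_1
entry J[4][1] = 0.7071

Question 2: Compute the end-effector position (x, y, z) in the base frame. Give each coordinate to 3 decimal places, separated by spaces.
after link 1: o_1 = (-2.8284, 2.8284, 3.0000)
after link 2: o_2 = (-0.5000, 6.1569, 3.7071)
after link 3: o_3 = (-2.2929, 9.3640, 7.2426)
after link 4: o_4 = (-1.2929, 8.3640, 8.6569)

-1.293 8.364 8.657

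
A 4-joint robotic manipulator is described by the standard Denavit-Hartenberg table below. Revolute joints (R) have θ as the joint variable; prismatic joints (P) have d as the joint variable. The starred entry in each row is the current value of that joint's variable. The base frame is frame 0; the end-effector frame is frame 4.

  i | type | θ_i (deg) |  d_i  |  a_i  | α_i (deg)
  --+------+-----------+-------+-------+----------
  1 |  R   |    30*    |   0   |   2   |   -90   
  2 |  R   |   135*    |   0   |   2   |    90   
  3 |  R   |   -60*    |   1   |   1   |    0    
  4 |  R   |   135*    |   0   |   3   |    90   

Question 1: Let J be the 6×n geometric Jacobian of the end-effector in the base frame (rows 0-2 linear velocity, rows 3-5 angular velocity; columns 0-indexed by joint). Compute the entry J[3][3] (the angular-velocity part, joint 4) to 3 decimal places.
axis z_3 = (0.6124,0.3536,-0.7071); lever o_n−o_3 = (-1.9244,2.2350,-0.5490)
cross product → J_v[:, 3] = (1.3863,1.6970,2.0490)
J_ω[:, 3] = z_3
entry J[3][3] = 0.6124

0.612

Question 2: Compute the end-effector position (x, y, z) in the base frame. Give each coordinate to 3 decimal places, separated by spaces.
-0.678 1.955 -3.024

after link 1: o_1 = (1.7321, 1.0000, 0.0000)
after link 2: o_2 = (0.5073, 0.2929, -1.4142)
after link 3: o_3 = (1.2465, -0.2803, -2.4749)
after link 4: o_4 = (-0.6779, 1.9547, -3.0239)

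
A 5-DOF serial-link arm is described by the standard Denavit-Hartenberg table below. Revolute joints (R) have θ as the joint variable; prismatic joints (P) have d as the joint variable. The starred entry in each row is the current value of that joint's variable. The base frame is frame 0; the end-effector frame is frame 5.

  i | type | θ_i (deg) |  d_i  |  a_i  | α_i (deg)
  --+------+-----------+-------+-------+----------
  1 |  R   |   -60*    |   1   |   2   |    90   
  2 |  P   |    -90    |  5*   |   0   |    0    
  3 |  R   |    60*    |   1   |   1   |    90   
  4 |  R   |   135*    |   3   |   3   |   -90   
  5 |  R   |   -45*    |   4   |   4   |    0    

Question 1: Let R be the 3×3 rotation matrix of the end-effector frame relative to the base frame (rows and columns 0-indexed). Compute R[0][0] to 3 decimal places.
-0.826

End-effector x-axis (col 0 of R) = (-0.8263,0.4312,-0.3624)
R[0][0] = -0.8263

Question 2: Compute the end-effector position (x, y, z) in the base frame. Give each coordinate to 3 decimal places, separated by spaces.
after link 1: o_1 = (1.0000, -1.7321, 1.0000)
after link 2: o_2 = (-3.3301, -4.2321, 1.0000)
after link 3: o_3 = (-3.7631, -5.4821, 0.5000)
after link 4: o_4 = (-7.2688, -3.6527, -1.0374)
after link 5: o_5 = (-9.3493, 1.6076, -1.0727)

-9.349 1.608 -1.073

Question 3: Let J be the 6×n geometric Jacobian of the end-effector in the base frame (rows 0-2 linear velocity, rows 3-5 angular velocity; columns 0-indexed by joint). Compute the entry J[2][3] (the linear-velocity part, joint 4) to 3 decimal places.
axis z_3 = (-0.2500,0.4330,-0.8660); lever o_n−o_3 = (-5.5861,7.0896,-1.5727)
cross product → J_v[:, 3] = (5.4588,4.4445,0.6464)
J_ω[:, 3] = z_3
entry J[2][3] = 0.6464

0.646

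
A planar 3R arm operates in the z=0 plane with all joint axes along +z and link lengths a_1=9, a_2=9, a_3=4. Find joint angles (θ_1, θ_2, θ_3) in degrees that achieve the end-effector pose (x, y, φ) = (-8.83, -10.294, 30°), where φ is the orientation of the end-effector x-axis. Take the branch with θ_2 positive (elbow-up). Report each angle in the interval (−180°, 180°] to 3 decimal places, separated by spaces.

-150.003 30.006 149.997

wrist centre = target − a_3·(cos φ, sin φ) = (-12.2941, -12.2940)
cos θ_2 = (302.2874−9²−9²)/(2·9·9) = 0.8660; θ_2 = 30.0062° (elbow-up)
β = atan2(-12.2940,-12.2941) = -135.0002°; ψ = atan2(4.5008,16.7937) = 15.0031°
θ_1 = β − ψ = -150.0033°
θ_3 = φ − θ_1 − θ_2 = 149.9971° (wrapped to (-180°,180°])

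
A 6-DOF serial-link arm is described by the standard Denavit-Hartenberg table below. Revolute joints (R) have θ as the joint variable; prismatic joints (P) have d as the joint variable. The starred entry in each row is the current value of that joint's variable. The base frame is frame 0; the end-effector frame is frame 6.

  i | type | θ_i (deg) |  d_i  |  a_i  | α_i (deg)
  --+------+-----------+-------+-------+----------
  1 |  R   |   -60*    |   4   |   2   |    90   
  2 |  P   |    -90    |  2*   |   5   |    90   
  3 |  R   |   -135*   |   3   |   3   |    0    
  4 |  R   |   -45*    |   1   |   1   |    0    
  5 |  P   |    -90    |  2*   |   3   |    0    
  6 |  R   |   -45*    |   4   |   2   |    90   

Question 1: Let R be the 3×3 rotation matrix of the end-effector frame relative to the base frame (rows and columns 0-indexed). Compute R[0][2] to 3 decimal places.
End-effector z-axis (col 2 of R) = (0.6124,0.3536,-0.7071)
R[0][2] = 0.6124

0.612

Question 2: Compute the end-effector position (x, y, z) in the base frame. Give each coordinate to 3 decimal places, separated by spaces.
-7.718 4.782 0.707

after link 1: o_1 = (1.0000, -1.7321, 4.0000)
after link 2: o_2 = (-0.7321, -2.7321, -1.0000)
after link 3: o_3 = (-0.3949, 0.9267, 1.1213)
after link 4: o_4 = (-0.8949, 1.7927, 2.1213)
after link 5: o_5 = (-4.4930, 2.0248, 2.1213)
after link 6: o_6 = (-7.7178, 4.7818, 0.7071)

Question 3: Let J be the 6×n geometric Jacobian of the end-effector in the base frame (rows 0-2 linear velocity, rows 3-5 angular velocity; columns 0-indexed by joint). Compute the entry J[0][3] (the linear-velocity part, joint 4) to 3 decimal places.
-0.359

axis z_3 = (-0.5000,0.8660,-0.0000); lever o_n−o_3 = (-7.3228,3.8551,-0.4142)
cross product → J_v[:, 3] = (-0.3587,-0.2071,4.4142)
J_ω[:, 3] = z_3
entry J[0][3] = -0.3587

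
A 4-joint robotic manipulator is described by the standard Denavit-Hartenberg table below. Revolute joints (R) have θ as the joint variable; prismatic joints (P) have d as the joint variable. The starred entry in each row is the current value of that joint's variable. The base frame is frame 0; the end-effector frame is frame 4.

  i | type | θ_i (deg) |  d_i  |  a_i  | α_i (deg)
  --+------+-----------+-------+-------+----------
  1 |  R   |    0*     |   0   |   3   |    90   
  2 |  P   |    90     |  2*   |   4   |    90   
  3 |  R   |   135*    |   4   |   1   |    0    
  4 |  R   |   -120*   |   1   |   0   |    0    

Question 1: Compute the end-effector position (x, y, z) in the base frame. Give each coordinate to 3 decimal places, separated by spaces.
after link 1: o_1 = (3.0000, 0.0000, 0.0000)
after link 2: o_2 = (3.0000, -2.0000, 4.0000)
after link 3: o_3 = (7.0000, -2.7071, 3.2929)
after link 4: o_4 = (8.0000, -2.7071, 3.2929)

8.000 -2.707 3.293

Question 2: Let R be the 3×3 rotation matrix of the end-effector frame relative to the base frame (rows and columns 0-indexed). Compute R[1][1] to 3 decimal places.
-0.966

End-effector y-axis (col 1 of R) = (-0.0000,-0.9659,-0.2588)
R[1][1] = -0.9659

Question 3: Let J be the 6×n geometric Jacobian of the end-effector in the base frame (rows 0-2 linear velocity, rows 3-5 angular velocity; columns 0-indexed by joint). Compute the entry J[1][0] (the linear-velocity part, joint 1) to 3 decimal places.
axis z_0 = ẑ; lever o_n−o_0 = (8.0000,-2.7071,3.2929)
cross product → J_v[:, 0] = (2.7071,8.0000,-0.0000)
J_ω[:, 0] = z_0
entry J[1][0] = 8.0000

8.000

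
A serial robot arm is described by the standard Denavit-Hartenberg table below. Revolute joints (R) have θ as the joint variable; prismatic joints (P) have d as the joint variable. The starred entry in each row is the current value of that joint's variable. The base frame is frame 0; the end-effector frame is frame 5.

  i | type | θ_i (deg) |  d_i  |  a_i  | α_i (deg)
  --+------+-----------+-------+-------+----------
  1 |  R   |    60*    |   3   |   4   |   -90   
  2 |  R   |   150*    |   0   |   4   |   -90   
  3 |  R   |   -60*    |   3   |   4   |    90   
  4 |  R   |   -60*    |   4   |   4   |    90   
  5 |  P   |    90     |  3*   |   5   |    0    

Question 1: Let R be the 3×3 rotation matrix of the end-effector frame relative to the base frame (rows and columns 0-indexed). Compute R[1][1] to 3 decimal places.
End-effector y-axis (col 1 of R) = (0.2667,-0.4040,0.8750)
R[1][1] = -0.4040

-0.404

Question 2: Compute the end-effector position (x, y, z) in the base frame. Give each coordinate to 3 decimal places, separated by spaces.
-3.051 9.608 2.346

after link 1: o_1 = (2.0000, 3.4641, 3.0000)
after link 2: o_2 = (0.2679, 0.4641, 1.0000)
after link 3: o_3 = (-4.3481, -0.6029, 2.5981)
after link 4: o_4 = (-5.6471, 4.6112, 0.8301)
after link 5: o_5 = (-3.0511, 9.6076, 2.3457)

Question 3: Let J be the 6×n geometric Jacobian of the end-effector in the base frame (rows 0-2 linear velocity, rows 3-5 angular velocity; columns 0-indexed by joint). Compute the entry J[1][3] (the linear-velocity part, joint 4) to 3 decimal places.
0.547

axis z_3 = (-0.0580,0.8995,0.4330); lever o_n−o_3 = (1.2970,10.2105,-0.2524)
cross product → J_v[:, 3] = (-4.6483,0.5470,-1.7590)
J_ω[:, 3] = z_3
entry J[1][3] = 0.5470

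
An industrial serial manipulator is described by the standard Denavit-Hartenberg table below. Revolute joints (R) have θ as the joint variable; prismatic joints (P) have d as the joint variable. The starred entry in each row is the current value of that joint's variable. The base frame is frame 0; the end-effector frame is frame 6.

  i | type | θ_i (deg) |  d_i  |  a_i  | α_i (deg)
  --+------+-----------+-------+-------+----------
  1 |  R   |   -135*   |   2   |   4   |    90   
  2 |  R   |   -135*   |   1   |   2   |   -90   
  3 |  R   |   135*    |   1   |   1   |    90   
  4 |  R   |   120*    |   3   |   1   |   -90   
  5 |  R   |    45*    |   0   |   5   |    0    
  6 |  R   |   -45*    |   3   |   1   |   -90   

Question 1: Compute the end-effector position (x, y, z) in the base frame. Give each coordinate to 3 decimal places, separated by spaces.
after link 1: o_1 = (-2.8284, -2.8284, 2.0000)
after link 2: o_2 = (-2.5355, -1.1213, 0.5858)
after link 3: o_3 = (-2.8891, -2.4749, 0.3787)
after link 4: o_4 = (-0.8347, -2.9204, -1.9837)
after link 5: o_5 = (-5.6422, -2.4247, -3.2649)
after link 6: o_6 = (-5.7790, 0.5366, -4.3656)

-5.779 0.537 -4.366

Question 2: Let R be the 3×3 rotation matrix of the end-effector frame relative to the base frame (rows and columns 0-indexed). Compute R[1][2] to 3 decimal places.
End-effector z-axis (col 2 of R) = (-0.8536,0.1464,0.5000)
R[1][2] = 0.1464

0.146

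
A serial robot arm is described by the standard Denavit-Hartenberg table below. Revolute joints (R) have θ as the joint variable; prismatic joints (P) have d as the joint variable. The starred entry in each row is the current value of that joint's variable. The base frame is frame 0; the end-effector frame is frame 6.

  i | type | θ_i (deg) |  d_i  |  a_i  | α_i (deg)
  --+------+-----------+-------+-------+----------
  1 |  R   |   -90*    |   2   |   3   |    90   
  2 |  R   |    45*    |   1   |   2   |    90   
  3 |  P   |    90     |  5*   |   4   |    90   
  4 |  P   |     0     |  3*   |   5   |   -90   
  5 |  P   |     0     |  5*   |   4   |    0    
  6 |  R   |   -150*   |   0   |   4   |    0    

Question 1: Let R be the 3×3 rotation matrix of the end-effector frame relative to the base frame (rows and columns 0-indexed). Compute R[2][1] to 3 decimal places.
0.612

End-effector y-axis (col 1 of R) = (-0.5000,-0.6124,0.6124)
R[2][1] = 0.6124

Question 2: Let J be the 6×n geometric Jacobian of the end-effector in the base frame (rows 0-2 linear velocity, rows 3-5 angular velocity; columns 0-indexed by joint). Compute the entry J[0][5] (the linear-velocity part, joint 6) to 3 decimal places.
axis z_5 = (-0.0000,-0.7071,-0.7071); lever o_n−o_5 = (3.4641,-1.4142,1.4142)
cross product → J_v[:, 5] = (-2.0000,-2.4495,2.4495)
J_ω[:, 5] = z_5
entry J[0][5] = -2.0000

-2.000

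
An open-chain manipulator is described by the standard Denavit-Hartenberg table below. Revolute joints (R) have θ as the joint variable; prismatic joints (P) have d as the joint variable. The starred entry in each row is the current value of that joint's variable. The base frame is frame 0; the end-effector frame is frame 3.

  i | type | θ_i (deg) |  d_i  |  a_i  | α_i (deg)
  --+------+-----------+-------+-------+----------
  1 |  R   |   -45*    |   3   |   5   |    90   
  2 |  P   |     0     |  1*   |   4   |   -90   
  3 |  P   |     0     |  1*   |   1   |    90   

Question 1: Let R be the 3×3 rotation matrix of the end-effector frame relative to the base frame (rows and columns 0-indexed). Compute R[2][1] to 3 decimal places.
1.000

End-effector y-axis (col 1 of R) = (0.0000,0.0000,1.0000)
R[2][1] = 1.0000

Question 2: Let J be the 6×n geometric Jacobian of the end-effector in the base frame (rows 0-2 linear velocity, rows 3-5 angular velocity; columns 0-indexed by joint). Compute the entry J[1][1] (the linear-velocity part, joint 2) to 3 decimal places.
prismatic axis z_1 = (-0.7071,-0.7071,0.0000)
J_v[:, 1] = z_1; J_ω[:, 1] = (0,0,0)
entry J[1][1] = -0.7071

-0.707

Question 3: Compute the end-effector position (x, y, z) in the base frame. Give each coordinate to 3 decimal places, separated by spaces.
6.364 -7.778 4.000

after link 1: o_1 = (3.5355, -3.5355, 3.0000)
after link 2: o_2 = (5.6569, -7.0711, 3.0000)
after link 3: o_3 = (6.3640, -7.7782, 4.0000)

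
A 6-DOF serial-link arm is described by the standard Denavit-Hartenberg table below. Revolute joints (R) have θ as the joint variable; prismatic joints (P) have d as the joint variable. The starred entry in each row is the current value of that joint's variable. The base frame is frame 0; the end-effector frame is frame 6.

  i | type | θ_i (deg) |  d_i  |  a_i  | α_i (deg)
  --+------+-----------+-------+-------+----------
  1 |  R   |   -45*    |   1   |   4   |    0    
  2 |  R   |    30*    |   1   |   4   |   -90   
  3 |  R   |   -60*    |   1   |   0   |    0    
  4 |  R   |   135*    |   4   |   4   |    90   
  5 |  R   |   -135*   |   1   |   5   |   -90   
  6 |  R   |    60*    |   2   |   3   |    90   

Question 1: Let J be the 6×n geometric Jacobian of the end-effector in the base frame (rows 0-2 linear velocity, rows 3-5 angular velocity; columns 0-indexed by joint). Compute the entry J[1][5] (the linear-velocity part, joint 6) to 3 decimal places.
2.026

axis z_5 = (-0.0062,-0.7304,-0.6830); lever o_n−o_5 = (-2.9762,-1.7647,-1.0139)
cross product → J_v[:, 5] = (-0.4648,2.0265,-2.1627)
J_ω[:, 5] = z_5
entry J[1][5] = 2.0265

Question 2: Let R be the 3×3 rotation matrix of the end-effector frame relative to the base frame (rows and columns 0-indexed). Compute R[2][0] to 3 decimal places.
End-effector x-axis (col 0 of R) = (-0.9879,-0.1013,0.1174)
R[2][0] = 0.1174

0.117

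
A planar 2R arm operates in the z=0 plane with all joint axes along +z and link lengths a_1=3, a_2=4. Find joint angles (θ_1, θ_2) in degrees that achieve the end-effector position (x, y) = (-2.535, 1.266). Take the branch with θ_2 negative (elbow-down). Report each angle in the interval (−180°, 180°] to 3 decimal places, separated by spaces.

-120.008 -135.002

cos θ_2 = (8.0290−3²−4²)/(2·3·4) = -0.7071; θ_2 = -135.0015° (elbow-down)
β = atan2(1.2660,-2.5350) = 153.4621°; ψ = atan2(-2.8284,0.1715) = -86.5301°
θ_1 = β − ψ = 239.9922°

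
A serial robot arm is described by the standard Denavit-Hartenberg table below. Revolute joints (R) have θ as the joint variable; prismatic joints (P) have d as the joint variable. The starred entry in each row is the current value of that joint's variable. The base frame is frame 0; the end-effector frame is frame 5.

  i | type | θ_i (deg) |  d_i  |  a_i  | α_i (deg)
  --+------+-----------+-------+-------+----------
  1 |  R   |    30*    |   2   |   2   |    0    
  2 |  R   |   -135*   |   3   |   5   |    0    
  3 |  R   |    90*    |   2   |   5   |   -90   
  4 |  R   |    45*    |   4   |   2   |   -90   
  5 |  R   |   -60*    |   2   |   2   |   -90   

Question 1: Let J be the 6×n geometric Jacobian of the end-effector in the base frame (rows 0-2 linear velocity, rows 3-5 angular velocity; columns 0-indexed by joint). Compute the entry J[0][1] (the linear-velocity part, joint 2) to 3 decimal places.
0.770

axis z_1 = (0.0000,0.0000,1.0000); lever o_n−o_1 = (5.7021,-0.7700,1.4645)
cross product → J_v[:, 1] = (0.7700,5.7021,-0.0000)
J_ω[:, 1] = z_1
entry J[0][1] = 0.7700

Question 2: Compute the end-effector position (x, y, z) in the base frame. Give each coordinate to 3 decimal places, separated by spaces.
7.434 0.230 3.464

after link 1: o_1 = (1.7321, 1.0000, 2.0000)
after link 2: o_2 = (0.4380, -3.8296, 5.0000)
after link 3: o_3 = (5.2676, -5.1237, 7.0000)
after link 4: o_4 = (7.6689, -1.6260, 5.5858)
after link 5: o_5 = (7.4342, 0.2300, 3.4645)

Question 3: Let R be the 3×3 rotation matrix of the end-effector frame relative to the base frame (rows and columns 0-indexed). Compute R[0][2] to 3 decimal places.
End-effector z-axis (col 2 of R) = (0.4621,-0.6415,-0.6124)
R[0][2] = 0.4621

0.462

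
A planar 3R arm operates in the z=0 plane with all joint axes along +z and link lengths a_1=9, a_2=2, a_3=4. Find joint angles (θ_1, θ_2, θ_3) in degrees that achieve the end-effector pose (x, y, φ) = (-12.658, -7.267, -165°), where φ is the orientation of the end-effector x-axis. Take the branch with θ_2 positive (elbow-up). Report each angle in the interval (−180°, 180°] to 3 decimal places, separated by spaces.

wrist centre = target − a_3·(cos φ, sin φ) = (-8.7943, -6.2317)
cos θ_2 = (116.1740−9²−2²)/(2·9·2) = 0.8659; θ_2 = 30.0092° (elbow-up)
β = atan2(-6.2317,-8.7943) = -144.6782°; ψ = atan2(1.0003,10.7319) = 5.3249°
θ_1 = β − ψ = -150.0032°
θ_3 = φ − θ_1 − θ_2 = -45.0060° (wrapped to (-180°,180°])

-150.003 30.009 -45.006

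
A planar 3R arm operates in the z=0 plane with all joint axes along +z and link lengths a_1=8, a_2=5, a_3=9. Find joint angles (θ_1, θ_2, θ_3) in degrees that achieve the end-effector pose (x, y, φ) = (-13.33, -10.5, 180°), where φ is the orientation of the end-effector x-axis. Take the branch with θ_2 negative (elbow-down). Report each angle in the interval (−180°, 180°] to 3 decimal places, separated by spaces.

-89.999 -60.001 -30.000

wrist centre = target − a_3·(cos φ, sin φ) = (-4.3300, -10.5000)
cos θ_2 = (128.9989−8²−5²)/(2·8·5) = 0.5000; θ_2 = -60.0009° (elbow-down)
β = atan2(-10.5000,-4.3300) = -112.4103°; ψ = atan2(-4.3302,10.4999) = -22.4112°
θ_1 = β − ψ = -89.9991°
θ_3 = φ − θ_1 − θ_2 = -30.0000° (wrapped to (-180°,180°])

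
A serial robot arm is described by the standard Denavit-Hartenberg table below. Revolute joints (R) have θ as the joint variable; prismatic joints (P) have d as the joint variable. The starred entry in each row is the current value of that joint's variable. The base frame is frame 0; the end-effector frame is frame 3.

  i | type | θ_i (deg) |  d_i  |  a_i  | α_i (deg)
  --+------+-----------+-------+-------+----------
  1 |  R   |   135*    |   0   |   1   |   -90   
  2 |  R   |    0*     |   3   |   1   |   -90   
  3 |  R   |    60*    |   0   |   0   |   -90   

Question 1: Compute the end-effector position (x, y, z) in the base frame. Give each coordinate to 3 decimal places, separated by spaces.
-3.536 -0.707 0.000

after link 1: o_1 = (-0.7071, 0.7071, 0.0000)
after link 2: o_2 = (-3.5355, -0.7071, 0.0000)
after link 3: o_3 = (-3.5355, -0.7071, 0.0000)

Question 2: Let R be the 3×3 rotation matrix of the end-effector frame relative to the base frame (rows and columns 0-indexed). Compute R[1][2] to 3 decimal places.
-0.259

End-effector z-axis (col 2 of R) = (0.9659,-0.2588,-0.0000)
R[1][2] = -0.2588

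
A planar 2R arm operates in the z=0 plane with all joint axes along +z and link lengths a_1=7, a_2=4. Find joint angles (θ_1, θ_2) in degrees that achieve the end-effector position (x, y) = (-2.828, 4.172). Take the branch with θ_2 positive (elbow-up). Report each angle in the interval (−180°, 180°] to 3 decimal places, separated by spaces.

cos θ_2 = (25.4032−7²−4²)/(2·7·4) = -0.7071; θ_2 = 134.9983° (elbow-up)
β = atan2(4.1720,-2.8280) = 124.1315°; ψ = atan2(2.8285,4.1717) = 34.1385°
θ_1 = β − ψ = 89.9930°

89.993 134.998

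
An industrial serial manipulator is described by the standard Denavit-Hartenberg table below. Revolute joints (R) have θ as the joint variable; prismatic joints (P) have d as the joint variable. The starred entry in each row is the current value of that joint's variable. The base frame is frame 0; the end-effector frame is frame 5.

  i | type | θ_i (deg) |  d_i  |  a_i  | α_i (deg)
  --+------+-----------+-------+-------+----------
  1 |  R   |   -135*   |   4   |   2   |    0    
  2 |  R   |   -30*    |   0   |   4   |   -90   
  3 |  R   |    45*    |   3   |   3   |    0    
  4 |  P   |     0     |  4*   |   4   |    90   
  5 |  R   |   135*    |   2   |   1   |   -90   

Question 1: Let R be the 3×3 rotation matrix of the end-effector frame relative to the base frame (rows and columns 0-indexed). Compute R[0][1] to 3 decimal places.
0.683

End-effector y-axis (col 1 of R) = (0.6830,0.1830,-0.7071)
R[0][1] = 0.6830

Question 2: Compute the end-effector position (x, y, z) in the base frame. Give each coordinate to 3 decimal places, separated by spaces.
after link 1: o_1 = (-1.4142, -1.4142, 4.0000)
after link 2: o_2 = (-5.2779, -2.4495, 4.0000)
after link 3: o_3 = (-6.5505, -5.8963, 1.8787)
after link 4: o_4 = (-8.2473, -10.4921, -0.9497)
after link 5: o_5 = (-8.9473, -11.4117, 0.9645)

-8.947 -11.412 0.964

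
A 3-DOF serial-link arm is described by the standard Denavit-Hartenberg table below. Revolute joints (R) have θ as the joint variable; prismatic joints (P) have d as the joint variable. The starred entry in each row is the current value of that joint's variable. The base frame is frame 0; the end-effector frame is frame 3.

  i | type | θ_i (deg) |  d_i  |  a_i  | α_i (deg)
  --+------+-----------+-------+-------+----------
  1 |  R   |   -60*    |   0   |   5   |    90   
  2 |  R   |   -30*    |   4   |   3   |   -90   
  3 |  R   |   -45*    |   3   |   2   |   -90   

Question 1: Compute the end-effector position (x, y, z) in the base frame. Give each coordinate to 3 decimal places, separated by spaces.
0.473 -11.647 0.391

after link 1: o_1 = (2.5000, -4.3301, 0.0000)
after link 2: o_2 = (0.3349, -8.5801, -1.5000)
after link 3: o_3 = (0.4726, -11.6469, 0.3910)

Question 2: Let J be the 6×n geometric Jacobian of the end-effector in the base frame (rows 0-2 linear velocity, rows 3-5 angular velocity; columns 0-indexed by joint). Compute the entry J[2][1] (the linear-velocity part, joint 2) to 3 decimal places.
axis z_1 = (-0.8660,-0.5000,0.0000); lever o_n−o_1 = (-2.0274,-7.3168,0.3910)
cross product → J_v[:, 1] = (-0.1955,0.3386,5.3228)
J_ω[:, 1] = z_1
entry J[2][1] = 5.3228

5.323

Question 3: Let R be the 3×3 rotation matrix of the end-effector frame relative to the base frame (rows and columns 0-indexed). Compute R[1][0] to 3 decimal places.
End-effector x-axis (col 0 of R) = (-0.3062,-0.8839,-0.3536)
R[1][0] = -0.8839

-0.884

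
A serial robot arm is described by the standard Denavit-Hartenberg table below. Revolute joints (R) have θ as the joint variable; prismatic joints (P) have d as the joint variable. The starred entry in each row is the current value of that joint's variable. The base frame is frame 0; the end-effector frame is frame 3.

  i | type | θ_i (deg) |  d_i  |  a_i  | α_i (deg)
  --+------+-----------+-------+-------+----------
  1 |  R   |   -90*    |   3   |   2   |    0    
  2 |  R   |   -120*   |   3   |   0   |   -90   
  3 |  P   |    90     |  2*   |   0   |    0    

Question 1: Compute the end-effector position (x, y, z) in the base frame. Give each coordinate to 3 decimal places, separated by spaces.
-1.000 -3.732 6.000

after link 1: o_1 = (0.0000, -2.0000, 3.0000)
after link 2: o_2 = (0.0000, -2.0000, 6.0000)
after link 3: o_3 = (-1.0000, -3.7321, 6.0000)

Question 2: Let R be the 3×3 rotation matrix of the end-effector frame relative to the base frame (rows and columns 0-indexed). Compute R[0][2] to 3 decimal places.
End-effector z-axis (col 2 of R) = (-0.5000,-0.8660,0.0000)
R[0][2] = -0.5000

-0.500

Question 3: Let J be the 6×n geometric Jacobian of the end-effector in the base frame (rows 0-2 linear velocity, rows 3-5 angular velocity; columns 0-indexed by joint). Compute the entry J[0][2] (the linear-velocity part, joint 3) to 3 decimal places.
prismatic axis z_2 = (-0.5000,-0.8660,0.0000)
J_v[:, 2] = z_2; J_ω[:, 2] = (0,0,0)
entry J[0][2] = -0.5000

-0.500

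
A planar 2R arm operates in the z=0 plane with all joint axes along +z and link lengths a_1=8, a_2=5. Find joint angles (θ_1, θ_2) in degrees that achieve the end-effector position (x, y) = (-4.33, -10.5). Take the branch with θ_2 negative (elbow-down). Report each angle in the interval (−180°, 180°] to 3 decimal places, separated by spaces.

-89.999 -60.001

cos θ_2 = (128.9989−8²−5²)/(2·8·5) = 0.5000; θ_2 = -60.0009° (elbow-down)
β = atan2(-10.5000,-4.3300) = -112.4103°; ψ = atan2(-4.3302,10.4999) = -22.4112°
θ_1 = β − ψ = -89.9991°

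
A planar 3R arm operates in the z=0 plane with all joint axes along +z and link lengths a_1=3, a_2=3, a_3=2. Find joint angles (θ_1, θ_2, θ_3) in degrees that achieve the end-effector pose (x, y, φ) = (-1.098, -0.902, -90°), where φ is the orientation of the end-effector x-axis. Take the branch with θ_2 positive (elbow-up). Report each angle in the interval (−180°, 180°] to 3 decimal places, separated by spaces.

wrist centre = target − a_3·(cos φ, sin φ) = (-1.0980, 1.0980)
cos θ_2 = (2.4112−3²−3²)/(2·3·3) = -0.8660; θ_2 = 150.0021° (elbow-up)
β = atan2(1.0980,-1.0980) = 135.0000°; ψ = atan2(1.4999,0.4019) = 75.0011°
θ_1 = β − ψ = 59.9989°
θ_3 = φ − θ_1 − θ_2 = 59.9989° (wrapped to (-180°,180°])

59.999 150.002 59.999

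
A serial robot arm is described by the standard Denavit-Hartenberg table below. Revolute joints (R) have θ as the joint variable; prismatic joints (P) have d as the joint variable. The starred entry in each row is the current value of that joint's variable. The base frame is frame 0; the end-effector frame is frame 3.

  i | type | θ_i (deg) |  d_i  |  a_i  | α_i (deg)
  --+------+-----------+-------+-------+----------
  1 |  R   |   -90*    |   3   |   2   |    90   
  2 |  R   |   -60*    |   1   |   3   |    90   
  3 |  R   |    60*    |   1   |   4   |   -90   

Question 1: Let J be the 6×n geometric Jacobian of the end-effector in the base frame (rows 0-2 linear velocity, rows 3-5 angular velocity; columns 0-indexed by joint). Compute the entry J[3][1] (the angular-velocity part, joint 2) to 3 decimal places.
-1.000

axis z_1 = (-1.0000,-0.0000,0.0000); lever o_n−o_1 = (-4.4641,-1.6340,-4.8301)
cross product → J_v[:, 1] = (0.0000,-4.8301,1.6340)
J_ω[:, 1] = z_1
entry J[3][1] = -1.0000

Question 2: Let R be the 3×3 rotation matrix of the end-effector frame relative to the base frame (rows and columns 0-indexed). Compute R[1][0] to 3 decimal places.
End-effector x-axis (col 0 of R) = (-0.8660,-0.2500,-0.4330)
R[1][0] = -0.2500

-0.250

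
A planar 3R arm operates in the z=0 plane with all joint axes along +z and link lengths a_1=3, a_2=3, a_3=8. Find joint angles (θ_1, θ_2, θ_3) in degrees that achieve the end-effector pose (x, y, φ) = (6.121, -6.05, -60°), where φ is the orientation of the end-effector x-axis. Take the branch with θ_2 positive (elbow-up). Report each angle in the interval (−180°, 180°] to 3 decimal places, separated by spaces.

-45.013 135.010 -149.997

wrist centre = target − a_3·(cos φ, sin φ) = (2.1210, 0.8782)
cos θ_2 = (5.2699−3²−3²)/(2·3·3) = -0.7072; θ_2 = 135.0099° (elbow-up)
β = atan2(0.8782,2.1210) = 22.4921°; ψ = atan2(2.1210,0.8783) = 67.5049°
θ_1 = β − ψ = -45.0129°
θ_3 = φ − θ_1 − θ_2 = -149.9970° (wrapped to (-180°,180°])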